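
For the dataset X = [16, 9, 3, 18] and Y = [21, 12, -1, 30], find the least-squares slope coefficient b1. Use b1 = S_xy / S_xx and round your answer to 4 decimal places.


Calculate xbar = 11.5000, ybar = 15.5000.
S_xx = 141.0000, S_xy = 268.0000.
Using b1 = S_xy / S_xx = 268.0000 / 141.0000, we get b1 = 1.9007.

1.9007


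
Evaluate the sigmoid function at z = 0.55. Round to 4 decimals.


exp(-0.5500) = 0.5769.
1 + exp(-z) = 1.5769.
sigmoid = 1/1.5769 = 0.6341.

0.6341


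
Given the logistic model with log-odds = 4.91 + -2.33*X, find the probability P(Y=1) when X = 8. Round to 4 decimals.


Linear predictor: z = 4.91 + -2.33 * 8 = -13.7300.
P = 1/(1 + exp(13.7300)) = 1/(1 + 918043.4503) = 0.0000.

0.0000


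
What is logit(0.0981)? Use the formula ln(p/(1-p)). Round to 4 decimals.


Compute the odds: 0.0981/0.9019 = 0.1088.
Take the natural log: ln(0.1088) = -2.2185.

-2.2185


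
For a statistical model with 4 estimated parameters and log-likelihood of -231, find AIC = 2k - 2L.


Compute:
2k = 2*4 = 8.
-2*loglik = -2*(-231) = 462.
AIC = 8 + 462 = 470.

470


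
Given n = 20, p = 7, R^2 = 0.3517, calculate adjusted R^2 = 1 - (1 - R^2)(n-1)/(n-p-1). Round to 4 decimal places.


Plug in: Adj R^2 = 1 - (1 - 0.3517) * 19/12.
= 1 - 0.6483 * 19/12
= 1 - 12.3177 / 12
= 1 - 1.0265 = -0.0265.

-0.0265


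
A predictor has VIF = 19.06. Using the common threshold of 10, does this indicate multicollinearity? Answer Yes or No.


Check: VIF = 19.06 vs threshold = 10.
Since 19.06 >= 10, the answer is Yes.

Yes


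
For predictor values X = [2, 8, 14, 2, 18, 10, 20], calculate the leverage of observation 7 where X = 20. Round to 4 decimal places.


Mean of X: xbar = 10.5714.
SXX = 309.7143.
For X = 20: h = 1/7 + (20 - 10.5714)^2/309.7143 = 0.4299.

0.4299


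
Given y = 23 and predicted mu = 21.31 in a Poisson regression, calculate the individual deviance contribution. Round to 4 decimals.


First: ln(23/21.31) = 0.076318.
Then: 23 * 0.076318 = 1.755314.
y - mu = 23 - 21.31 = 1.69.
D = 2(1.755314 - 1.69) = 0.130628, which rounds to 0.1306.

0.1306


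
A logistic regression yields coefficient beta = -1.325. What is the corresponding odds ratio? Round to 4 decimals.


Odds ratio = exp(beta) = exp(-1.325).
= 0.2658.

0.2658


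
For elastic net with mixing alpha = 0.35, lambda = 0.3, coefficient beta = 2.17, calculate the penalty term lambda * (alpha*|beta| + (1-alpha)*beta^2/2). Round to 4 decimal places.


alpha * |beta| = 0.35 * 2.17 = 0.7595.
(1-alpha) * beta^2/2 = 0.65 * 4.7089/2 = 1.5304.
Total = 0.3 * (0.7595 + 1.5304) = 0.6870.

0.6870


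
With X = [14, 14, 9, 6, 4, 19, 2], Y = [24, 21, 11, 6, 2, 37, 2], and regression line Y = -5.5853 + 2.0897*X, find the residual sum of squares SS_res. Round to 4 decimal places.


Compute predicted values, then residuals = yi - yhat_i.
Residuals: [0.3295, -2.6705, -2.2220, -0.9529, -0.7735, 2.8810, 3.4059].
SSres = sum(residual^2) = 33.5841.

33.5841


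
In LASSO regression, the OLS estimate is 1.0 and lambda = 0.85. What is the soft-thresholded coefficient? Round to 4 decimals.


Absolute value: |1.0| = 1.0.
Compare to lambda = 0.85.
Since |beta| > lambda, coefficient = sign(beta)*(|beta| - lambda) = 0.1500.

0.1500


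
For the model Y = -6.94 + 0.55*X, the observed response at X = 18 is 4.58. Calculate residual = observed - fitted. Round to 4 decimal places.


Predicted = -6.94 + 0.55 * 18 = 2.9600.
Residual = 4.58 - 2.9600 = 1.6200.

1.6200


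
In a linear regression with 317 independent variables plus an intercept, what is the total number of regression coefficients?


Each predictor gets one coefficient, plus one intercept.
Total parameters = 317 + 1 = 318.

318


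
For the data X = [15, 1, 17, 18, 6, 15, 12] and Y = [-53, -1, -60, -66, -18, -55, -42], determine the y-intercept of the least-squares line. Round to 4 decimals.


Compute b1 = -3.8178 from the OLS formula.
With xbar = 12.0000 and ybar = -42.1429, the intercept is:
b0 = -42.1429 - -3.8178 * 12.0000 = 3.6707.

3.6707


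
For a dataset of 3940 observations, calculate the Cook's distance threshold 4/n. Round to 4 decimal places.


Using the rule of thumb:
Threshold = 4 / 3940 = 0.0010.

0.0010


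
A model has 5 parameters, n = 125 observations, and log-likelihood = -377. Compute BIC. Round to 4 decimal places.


ln(125) = 4.828314.
k * ln(n) = 5 * 4.828314 = 24.141570.
-2L = 754.
BIC = 24.141570 + 754 = 778.141570, which rounds to 778.1416.

778.1416


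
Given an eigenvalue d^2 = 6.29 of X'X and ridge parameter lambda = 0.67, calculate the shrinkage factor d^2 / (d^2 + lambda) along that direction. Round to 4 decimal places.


Compute the denominator: 6.29 + 0.67 = 6.9600.
Shrinkage factor = 6.29 / 6.9600 = 0.9037.

0.9037


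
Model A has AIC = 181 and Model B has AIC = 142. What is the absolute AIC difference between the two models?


|AIC_A - AIC_B| = |181 - 142| = 39.
Model B is preferred (lower AIC).

39


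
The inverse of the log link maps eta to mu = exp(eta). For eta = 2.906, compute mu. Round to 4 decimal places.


The inverse log link gives:
mu = exp(2.906) = 18.2835.

18.2835


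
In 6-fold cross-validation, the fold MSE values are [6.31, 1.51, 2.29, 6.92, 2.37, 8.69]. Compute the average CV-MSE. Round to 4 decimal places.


Sum of fold MSEs = 28.0900.
Average = 28.0900 / 6 = 4.6817.

4.6817


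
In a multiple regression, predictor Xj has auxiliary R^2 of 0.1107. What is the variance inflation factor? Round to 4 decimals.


Denominator: 1 - 0.1107 = 0.8893.
VIF = 1 / 0.8893 = 1.1245.

1.1245


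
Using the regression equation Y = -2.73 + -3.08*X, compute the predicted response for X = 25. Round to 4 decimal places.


Plug X = 25 into Y = -2.73 + -3.08*X:
Y = -2.73 + -77.0000 = -79.7300.

-79.7300


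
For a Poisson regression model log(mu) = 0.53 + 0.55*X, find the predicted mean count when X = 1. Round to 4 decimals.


Linear predictor: eta = 0.53 + (0.55)(1) = 1.0800.
Expected count: mu = exp(1.0800) = 2.9447.

2.9447


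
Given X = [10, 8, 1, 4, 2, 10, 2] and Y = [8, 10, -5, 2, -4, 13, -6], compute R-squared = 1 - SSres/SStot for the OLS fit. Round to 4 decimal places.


The fitted line is Y = -7.4908 + 1.9037*X.
SSres = 29.1330, SStot = 367.7143.
R^2 = 1 - SSres/SStot = 0.9208.

0.9208


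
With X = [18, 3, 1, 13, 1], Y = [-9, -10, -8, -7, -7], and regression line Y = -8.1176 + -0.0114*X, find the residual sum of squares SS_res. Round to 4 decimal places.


For each point, residual = actual - predicted.
Residuals: [-0.6772, -1.8482, 0.1290, 1.2658, 1.1290].
Sum of squared residuals = 6.7680.

6.7680


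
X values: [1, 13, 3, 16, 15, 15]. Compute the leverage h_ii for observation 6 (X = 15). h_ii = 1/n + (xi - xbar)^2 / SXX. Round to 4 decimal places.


Compute xbar = 10.5000 with n = 6 observations.
SXX = 223.5000.
Leverage = 1/6 + (15 - 10.5000)^2/223.5000 = 0.2573.

0.2573


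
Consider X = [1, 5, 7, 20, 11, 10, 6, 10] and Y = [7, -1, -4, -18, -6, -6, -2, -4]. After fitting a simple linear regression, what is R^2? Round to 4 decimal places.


After computing the OLS fit (b0=6.3736, b1=-1.2141):
SSres = 13.9362, SStot = 337.5000.
R^2 = 1 - 13.9362/337.5000 = 0.9587.

0.9587


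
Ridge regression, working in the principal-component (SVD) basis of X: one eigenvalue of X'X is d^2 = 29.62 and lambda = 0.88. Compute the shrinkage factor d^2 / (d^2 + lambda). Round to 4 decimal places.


Compute the denominator: 29.62 + 0.88 = 30.5000.
Shrinkage factor = 29.62 / 30.5000 = 0.9711.

0.9711


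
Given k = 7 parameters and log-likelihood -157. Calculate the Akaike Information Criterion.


AIC = 2*7 - 2*(-157).
= 14 + 314 = 328.

328


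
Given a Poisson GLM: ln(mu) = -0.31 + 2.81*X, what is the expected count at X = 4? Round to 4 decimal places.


Compute eta = -0.31 + 2.81 * 4 = 10.9300.
Apply inverse link: mu = e^10.9300 = 55826.2797.

55826.2797


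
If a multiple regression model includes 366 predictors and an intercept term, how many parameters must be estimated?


Each predictor gets one coefficient, plus one intercept.
Total parameters = 366 + 1 = 367.

367


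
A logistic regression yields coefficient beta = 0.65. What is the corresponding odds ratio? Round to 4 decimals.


exp(0.65) = 1.9155.
So the odds ratio is 1.9155.

1.9155


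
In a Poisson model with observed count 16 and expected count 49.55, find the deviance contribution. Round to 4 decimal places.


First: ln(16/49.55) = -1.130394.
Then: 16 * -1.130394 = -18.086304.
y - mu = 16 - 49.55 = -33.55.
D = 2(-18.086304 - -33.55) = 30.927392, which rounds to 30.9274.

30.9274


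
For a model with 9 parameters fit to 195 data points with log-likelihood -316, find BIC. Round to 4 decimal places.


Compute k*ln(n) = 9*ln(195) = 9*5.273000 = 47.457000.
Then -2*loglik = 632.
BIC = 47.457000 + 632 = 679.457000, which rounds to 679.4570.

679.4570


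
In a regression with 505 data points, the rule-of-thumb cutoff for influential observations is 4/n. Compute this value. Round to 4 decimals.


The threshold is 4/n.
4/505 = 0.0079.

0.0079


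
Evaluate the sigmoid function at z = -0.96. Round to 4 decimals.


Compute exp(0.9600) = 2.6117.
Sigmoid = 1 / (1 + 2.6117) = 1 / 3.6117 = 0.2769.

0.2769


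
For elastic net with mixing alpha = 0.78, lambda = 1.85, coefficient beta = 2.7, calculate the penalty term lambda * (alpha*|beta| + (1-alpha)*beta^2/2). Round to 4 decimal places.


Compute:
L1 = 0.78 * 2.7 = 2.1060.
L2 = 0.22 * 2.7^2 / 2 = 0.8019.
Penalty = 1.85 * (2.1060 + 0.8019) = 5.3796.

5.3796


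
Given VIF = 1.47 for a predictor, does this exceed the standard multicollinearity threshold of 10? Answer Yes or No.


Check: VIF = 1.47 vs threshold = 10.
Since 1.47 < 10, the answer is No.

No


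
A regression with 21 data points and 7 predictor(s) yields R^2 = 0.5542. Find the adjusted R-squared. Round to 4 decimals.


Adjusted R^2 = 1 - (1 - R^2) * (n-1)/(n-p-1).
(1 - R^2) = 0.4458.
(n-1)/(n-p-1) = 20/13.
(1 - R^2) * (n-1) = 0.4458 * 20 = 8.9160.
Divide by (n-p-1): 8.9160 / 13 = 0.6858.
Adj R^2 = 1 - 0.6858 = 0.3142.

0.3142


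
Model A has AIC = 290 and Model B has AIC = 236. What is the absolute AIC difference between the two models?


|AIC_A - AIC_B| = |290 - 236| = 54.
Model B is preferred (lower AIC).

54


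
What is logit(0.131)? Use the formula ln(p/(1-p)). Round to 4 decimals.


The odds are p/(1-p) = 0.131 / 0.869 = 0.1507.
logit(p) = ln(0.1507) = -1.8921.

-1.8921


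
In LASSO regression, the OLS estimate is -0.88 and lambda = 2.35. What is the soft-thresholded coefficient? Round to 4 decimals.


|beta_OLS| = 0.88.
lambda = 2.35.
Since |beta| <= lambda, the coefficient is set to 0.
Result = 0.0000.

0.0000


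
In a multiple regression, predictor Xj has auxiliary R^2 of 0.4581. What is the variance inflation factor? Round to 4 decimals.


VIF = 1 / (1 - 0.4581).
= 1 / 0.5419 = 1.8454.

1.8454


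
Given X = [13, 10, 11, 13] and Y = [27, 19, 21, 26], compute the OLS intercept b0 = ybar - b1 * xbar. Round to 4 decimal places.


Compute b1 = 2.5556 from the OLS formula.
With xbar = 11.7500 and ybar = 23.2500, the intercept is:
b0 = 23.2500 - 2.5556 * 11.7500 = -6.7778.

-6.7778


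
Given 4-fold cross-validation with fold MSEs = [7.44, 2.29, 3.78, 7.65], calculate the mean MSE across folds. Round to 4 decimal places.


Total MSE across folds = 21.1600.
CV-MSE = 21.1600/4 = 5.2900.

5.2900


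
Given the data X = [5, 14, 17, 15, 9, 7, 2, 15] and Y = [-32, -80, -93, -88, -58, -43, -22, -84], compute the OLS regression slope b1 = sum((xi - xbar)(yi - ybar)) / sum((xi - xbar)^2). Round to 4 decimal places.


Calculate xbar = 10.5000, ybar = -62.5000.
S_xx = 212.0000, S_xy = -1058.0000.
Using b1 = S_xy / S_xx = -1058.0000 / 212.0000, we get b1 = -4.9906.

-4.9906


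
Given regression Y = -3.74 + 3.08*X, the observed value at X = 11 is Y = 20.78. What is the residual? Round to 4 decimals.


Compute yhat = -3.74 + (3.08)(11) = 30.1400.
Residual = actual - predicted = 20.78 - 30.1400 = -9.3600.

-9.3600


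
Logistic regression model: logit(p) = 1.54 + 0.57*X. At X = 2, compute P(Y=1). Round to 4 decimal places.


z = 1.54 + 0.57 * 2 = 2.6800.
Sigmoid: P = 1 / (1 + exp(-2.6800)) = 0.9358.

0.9358


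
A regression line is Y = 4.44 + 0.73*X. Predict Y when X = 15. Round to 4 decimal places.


Plug X = 15 into Y = 4.44 + 0.73*X:
Y = 4.44 + 10.9500 = 15.3900.

15.3900


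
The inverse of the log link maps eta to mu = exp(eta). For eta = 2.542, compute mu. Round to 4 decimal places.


mu = exp(eta) = exp(2.542).
= 12.7051.

12.7051


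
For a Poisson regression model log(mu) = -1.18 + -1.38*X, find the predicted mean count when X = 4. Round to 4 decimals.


Linear predictor: eta = -1.18 + (-1.38)(4) = -6.7000.
Expected count: mu = exp(-6.7000) = 0.0012.

0.0012


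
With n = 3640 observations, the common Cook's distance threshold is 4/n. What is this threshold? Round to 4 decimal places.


Using the rule of thumb:
Threshold = 4 / 3640 = 0.0011.

0.0011


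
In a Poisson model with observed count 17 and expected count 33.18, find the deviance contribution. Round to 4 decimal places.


First: ln(17/33.18) = -0.668734.
Then: 17 * -0.668734 = -11.368478.
y - mu = 17 - 33.18 = -16.18.
D = 2(-11.368478 - -16.18) = 9.623044, which rounds to 9.6230.

9.6230


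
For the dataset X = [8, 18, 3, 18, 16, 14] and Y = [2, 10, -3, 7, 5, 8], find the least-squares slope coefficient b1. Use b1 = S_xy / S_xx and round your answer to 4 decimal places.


Calculate xbar = 12.8333, ybar = 4.8333.
S_xx = 184.8333, S_xy = 132.8333.
Using b1 = S_xy / S_xx = 132.8333 / 184.8333, we get b1 = 0.7187.

0.7187


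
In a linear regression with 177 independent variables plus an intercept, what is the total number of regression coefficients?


Total coefficients = number of predictors + 1 (for the intercept).
= 177 + 1 = 178.

178


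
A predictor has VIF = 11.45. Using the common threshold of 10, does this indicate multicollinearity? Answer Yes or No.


Compare VIF = 11.45 to the threshold of 10.
11.45 >= 10, so the answer is Yes.

Yes


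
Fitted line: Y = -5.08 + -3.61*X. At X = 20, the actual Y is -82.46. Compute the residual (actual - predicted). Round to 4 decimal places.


Compute yhat = -5.08 + (-3.61)(20) = -77.2800.
Residual = actual - predicted = -82.46 - -77.2800 = -5.1800.

-5.1800


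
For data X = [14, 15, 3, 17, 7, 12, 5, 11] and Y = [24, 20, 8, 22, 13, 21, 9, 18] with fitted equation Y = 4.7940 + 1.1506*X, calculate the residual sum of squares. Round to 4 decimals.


For each point, residual = actual - predicted.
Residuals: [3.0976, -2.0530, -0.2458, -2.3542, 0.1518, 2.3988, -1.5470, 0.5494].
Sum of squared residuals = 27.8849.

27.8849


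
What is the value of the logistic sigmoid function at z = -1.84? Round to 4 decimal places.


Compute exp(1.8400) = 6.2965.
Sigmoid = 1 / (1 + 6.2965) = 1 / 7.2965 = 0.1371.

0.1371


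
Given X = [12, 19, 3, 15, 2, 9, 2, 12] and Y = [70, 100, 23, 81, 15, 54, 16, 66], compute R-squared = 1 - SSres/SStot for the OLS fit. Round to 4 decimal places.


After computing the OLS fit (b0=7.0278, b1=4.9835):
SSres = 24.7965, SStot = 7164.8750.
R^2 = 1 - 24.7965/7164.8750 = 0.9965.

0.9965


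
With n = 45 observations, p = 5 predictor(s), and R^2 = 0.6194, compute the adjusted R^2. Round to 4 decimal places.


Plug in: Adj R^2 = 1 - (1 - 0.6194) * 44/39.
= 1 - 0.3806 * 44/39
= 1 - 16.7464 / 39
= 1 - 0.4294 = 0.5706.

0.5706


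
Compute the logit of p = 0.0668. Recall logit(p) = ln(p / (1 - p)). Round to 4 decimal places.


1 - p = 0.9332.
p/(1-p) = 0.0716.
logit = ln(0.0716) = -2.6369.

-2.6369


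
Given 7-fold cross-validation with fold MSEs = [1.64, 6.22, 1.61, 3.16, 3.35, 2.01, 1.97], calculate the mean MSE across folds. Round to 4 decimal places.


Total MSE across folds = 19.9600.
CV-MSE = 19.9600/7 = 2.8514.

2.8514


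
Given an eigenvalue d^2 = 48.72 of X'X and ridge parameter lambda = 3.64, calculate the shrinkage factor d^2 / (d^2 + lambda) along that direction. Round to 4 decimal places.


Compute the denominator: 48.72 + 3.64 = 52.3600.
Shrinkage factor = 48.72 / 52.3600 = 0.9305.

0.9305


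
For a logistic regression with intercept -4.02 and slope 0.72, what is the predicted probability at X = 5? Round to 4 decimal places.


Compute z = -4.02 + (0.72)(5) = -0.4200.
exp(-z) = 1.5220.
P = 1/(1 + 1.5220) = 0.3965.

0.3965


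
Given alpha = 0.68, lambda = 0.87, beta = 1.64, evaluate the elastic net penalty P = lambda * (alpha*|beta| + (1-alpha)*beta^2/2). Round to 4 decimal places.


Compute:
L1 = 0.68 * 1.64 = 1.1152.
L2 = 0.32 * 1.64^2 / 2 = 0.4303.
Penalty = 0.87 * (1.1152 + 0.4303) = 1.3446.

1.3446


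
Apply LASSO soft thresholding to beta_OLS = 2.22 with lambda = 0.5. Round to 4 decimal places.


Check: |2.22| = 2.22 vs lambda = 0.5.
Since |beta| > lambda, coefficient = sign(beta)*(|beta| - lambda) = 1.7200.
Soft-thresholded coefficient = 1.7200.

1.7200


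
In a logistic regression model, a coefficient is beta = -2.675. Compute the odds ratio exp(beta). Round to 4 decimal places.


Odds ratio = exp(beta) = exp(-2.675).
= 0.0689.

0.0689


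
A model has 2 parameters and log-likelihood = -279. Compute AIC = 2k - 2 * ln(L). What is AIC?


AIC = 2*2 - 2*(-279).
= 4 + 558 = 562.

562


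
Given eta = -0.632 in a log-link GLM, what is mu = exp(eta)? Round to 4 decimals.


The inverse log link gives:
mu = exp(-0.632) = 0.5315.

0.5315


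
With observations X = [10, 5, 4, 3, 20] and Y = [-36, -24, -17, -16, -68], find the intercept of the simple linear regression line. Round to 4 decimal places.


Compute b1 = -3.0609 from the OLS formula.
With xbar = 8.4000 and ybar = -32.2000, the intercept is:
b0 = -32.2000 - -3.0609 * 8.4000 = -6.4888.

-6.4888


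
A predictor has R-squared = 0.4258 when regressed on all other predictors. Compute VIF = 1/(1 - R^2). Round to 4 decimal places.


VIF = 1 / (1 - 0.4258).
= 1 / 0.5742 = 1.7416.

1.7416


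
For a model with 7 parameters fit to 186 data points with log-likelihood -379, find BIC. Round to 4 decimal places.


Compute k*ln(n) = 7*ln(186) = 7*5.225747 = 36.580229.
Then -2*loglik = 758.
BIC = 36.580229 + 758 = 794.580229, which rounds to 794.5802.

794.5802


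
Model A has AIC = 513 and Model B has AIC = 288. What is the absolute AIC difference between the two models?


Compute |513 - 288| = 225.
Model B has the smaller AIC.

225


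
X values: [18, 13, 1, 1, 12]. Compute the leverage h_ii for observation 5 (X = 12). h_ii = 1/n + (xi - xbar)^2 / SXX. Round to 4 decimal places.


n = 5, xbar = 9.0000.
SXX = sum((xi - xbar)^2) = 234.0000.
h = 1/5 + (12 - 9.0000)^2 / 234.0000 = 0.2385.

0.2385


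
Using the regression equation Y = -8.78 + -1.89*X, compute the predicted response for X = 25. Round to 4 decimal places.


Substitute X = 25 into the equation:
Y = -8.78 + -1.89 * 25 = -8.78 + -47.2500 = -56.0300.

-56.0300


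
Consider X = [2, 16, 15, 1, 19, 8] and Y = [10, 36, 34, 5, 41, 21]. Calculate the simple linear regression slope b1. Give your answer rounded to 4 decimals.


Calculate xbar = 10.1667, ybar = 24.5000.
S_xx = 290.8333, S_xy = 563.5000.
Using b1 = S_xy / S_xx = 563.5000 / 290.8333, we get b1 = 1.9375.

1.9375


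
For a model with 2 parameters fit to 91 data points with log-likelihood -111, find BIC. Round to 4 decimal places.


Compute k*ln(n) = 2*ln(91) = 2*4.510860 = 9.021720.
Then -2*loglik = 222.
BIC = 9.021720 + 222 = 231.021720, which rounds to 231.0217.

231.0217


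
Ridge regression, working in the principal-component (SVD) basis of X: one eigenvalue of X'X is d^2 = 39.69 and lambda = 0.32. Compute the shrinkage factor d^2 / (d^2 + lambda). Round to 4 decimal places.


d^2 + lambda = 39.69 + 0.32 = 40.0100.
Shrinkage factor = 39.69/40.0100 = 0.9920.

0.9920


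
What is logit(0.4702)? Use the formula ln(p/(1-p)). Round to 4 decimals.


Compute the odds: 0.4702/0.5298 = 0.8875.
Take the natural log: ln(0.8875) = -0.1193.

-0.1193


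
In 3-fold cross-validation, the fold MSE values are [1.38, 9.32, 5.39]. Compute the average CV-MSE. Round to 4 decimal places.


Add all fold MSEs: 16.0900.
Divide by k = 3: 16.0900/3 = 5.3633.

5.3633


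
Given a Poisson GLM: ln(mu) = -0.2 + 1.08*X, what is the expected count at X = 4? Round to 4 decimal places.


Linear predictor: eta = -0.2 + (1.08)(4) = 4.1200.
Expected count: mu = exp(4.1200) = 61.5592.

61.5592


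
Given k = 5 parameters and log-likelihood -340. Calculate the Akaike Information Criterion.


Compute:
2k = 2*5 = 10.
-2*loglik = -2*(-340) = 680.
AIC = 10 + 680 = 690.

690


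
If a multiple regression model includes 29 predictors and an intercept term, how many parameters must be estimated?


Each predictor gets one coefficient, plus one intercept.
Total parameters = 29 + 1 = 30.

30


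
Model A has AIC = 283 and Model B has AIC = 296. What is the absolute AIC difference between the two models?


|AIC_A - AIC_B| = |283 - 296| = 13.
Model A is preferred (lower AIC).

13


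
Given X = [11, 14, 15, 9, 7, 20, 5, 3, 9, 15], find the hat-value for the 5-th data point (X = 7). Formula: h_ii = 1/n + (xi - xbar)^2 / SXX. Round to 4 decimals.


Compute xbar = 10.8000 with n = 10 observations.
SXX = 245.6000.
Leverage = 1/10 + (7 - 10.8000)^2/245.6000 = 0.1588.

0.1588


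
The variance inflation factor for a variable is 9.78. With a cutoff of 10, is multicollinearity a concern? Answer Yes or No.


Compare VIF = 9.78 to the threshold of 10.
9.78 < 10, so the answer is No.

No


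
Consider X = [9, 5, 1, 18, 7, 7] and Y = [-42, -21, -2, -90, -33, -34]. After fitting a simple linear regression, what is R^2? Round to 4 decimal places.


After computing the OLS fit (b0=3.6684, b1=-5.1917):
SSres = 4.9223, SStot = 4340.0000.
R^2 = 1 - 4.9223/4340.0000 = 0.9989.

0.9989


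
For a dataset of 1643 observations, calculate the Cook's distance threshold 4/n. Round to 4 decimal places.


Cook's distance cutoff = 4/n = 4/1643.
= 0.0024.

0.0024


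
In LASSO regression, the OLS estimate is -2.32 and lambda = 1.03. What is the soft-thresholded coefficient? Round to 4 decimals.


|beta_OLS| = 2.32.
lambda = 1.03.
Since |beta| > lambda, coefficient = sign(beta)*(|beta| - lambda) = -1.2900.
Result = -1.2900.

-1.2900


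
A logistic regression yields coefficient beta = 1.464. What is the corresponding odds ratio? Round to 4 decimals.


Odds ratio = exp(beta) = exp(1.464).
= 4.3232.

4.3232


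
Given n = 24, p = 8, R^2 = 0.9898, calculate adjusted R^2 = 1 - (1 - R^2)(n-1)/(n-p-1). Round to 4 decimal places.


Plug in: Adj R^2 = 1 - (1 - 0.9898) * 23/15.
= 1 - 0.0102 * 23/15
= 1 - 0.2346 / 15
= 1 - 0.0156 = 0.9844.

0.9844


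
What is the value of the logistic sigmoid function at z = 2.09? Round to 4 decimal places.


exp(-2.0900) = 0.1237.
1 + exp(-z) = 1.1237.
sigmoid = 1/1.1237 = 0.8899.

0.8899


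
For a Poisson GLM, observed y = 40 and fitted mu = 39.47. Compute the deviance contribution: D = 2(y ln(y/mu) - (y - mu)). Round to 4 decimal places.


First: ln(40/39.47) = 0.013339.
Then: 40 * 0.013339 = 0.533560.
y - mu = 40 - 39.47 = 0.53.
D = 2(0.533560 - 0.53) = 0.007120, which rounds to 0.0071.

0.0071


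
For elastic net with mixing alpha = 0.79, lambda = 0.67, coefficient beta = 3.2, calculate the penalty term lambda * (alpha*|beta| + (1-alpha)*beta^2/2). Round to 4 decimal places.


alpha * |beta| = 0.79 * 3.2 = 2.5280.
(1-alpha) * beta^2/2 = 0.21 * 10.2400/2 = 1.0752.
Total = 0.67 * (2.5280 + 1.0752) = 2.4141.

2.4141


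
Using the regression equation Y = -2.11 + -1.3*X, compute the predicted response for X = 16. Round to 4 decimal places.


Plug X = 16 into Y = -2.11 + -1.3*X:
Y = -2.11 + -20.8000 = -22.9100.

-22.9100


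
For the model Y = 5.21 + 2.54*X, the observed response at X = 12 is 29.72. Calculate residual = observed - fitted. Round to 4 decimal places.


Compute yhat = 5.21 + (2.54)(12) = 35.6900.
Residual = actual - predicted = 29.72 - 35.6900 = -5.9700.

-5.9700


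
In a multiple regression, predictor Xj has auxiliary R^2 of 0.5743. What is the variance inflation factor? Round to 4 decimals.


VIF = 1 / (1 - 0.5743).
= 1 / 0.4257 = 2.3491.

2.3491


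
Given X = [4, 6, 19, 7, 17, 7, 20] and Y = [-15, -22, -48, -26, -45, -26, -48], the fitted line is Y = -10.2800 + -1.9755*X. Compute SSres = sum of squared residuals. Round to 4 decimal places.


Predicted values from Y = -10.2800 + -1.9755*X.
Residuals: [3.1820, 0.1330, -0.1855, -1.8915, -1.1365, -1.8915, 1.7900].
SSres = 21.8285.

21.8285


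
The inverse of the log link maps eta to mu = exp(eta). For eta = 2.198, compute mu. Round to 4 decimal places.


The inverse log link gives:
mu = exp(2.198) = 9.0070.

9.0070


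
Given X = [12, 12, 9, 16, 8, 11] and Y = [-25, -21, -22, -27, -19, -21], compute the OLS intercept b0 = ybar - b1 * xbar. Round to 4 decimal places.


The slope is b1 = -0.8898.
Sample means are xbar = 11.3333 and ybar = -22.5000.
Intercept: b0 = -22.5000 - (-0.8898)(11.3333) = -12.4153.

-12.4153


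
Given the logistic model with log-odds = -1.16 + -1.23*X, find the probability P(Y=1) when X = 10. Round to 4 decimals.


Linear predictor: z = -1.16 + -1.23 * 10 = -13.4600.
P = 1/(1 + exp(13.4600)) = 1/(1 + 700815.5449) = 0.0000.

0.0000


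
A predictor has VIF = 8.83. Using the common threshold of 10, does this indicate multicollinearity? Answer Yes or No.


Compare VIF = 8.83 to the threshold of 10.
8.83 < 10, so the answer is No.

No


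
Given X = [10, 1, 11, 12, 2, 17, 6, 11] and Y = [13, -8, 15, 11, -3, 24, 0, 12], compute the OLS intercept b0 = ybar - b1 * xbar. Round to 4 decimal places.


Compute b1 = 1.9312 from the OLS formula.
With xbar = 8.7500 and ybar = 8.0000, the intercept is:
b0 = 8.0000 - 1.9312 * 8.7500 = -8.8980.

-8.8980


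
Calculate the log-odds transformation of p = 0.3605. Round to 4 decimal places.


The odds are p/(1-p) = 0.3605 / 0.6395 = 0.5637.
logit(p) = ln(0.5637) = -0.5732.

-0.5732


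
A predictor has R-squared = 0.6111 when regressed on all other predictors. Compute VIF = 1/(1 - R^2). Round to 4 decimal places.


Denominator: 1 - 0.6111 = 0.3889.
VIF = 1 / 0.3889 = 2.5714.

2.5714


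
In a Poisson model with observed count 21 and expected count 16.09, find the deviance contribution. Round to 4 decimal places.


Compute y*ln(y/mu) = 21*ln(21/16.09) = 21*0.266324 = 5.592804.
y - mu = 4.91.
D = 2*(5.592804 - (4.91)) = 1.365608, which rounds to 1.3656.

1.3656


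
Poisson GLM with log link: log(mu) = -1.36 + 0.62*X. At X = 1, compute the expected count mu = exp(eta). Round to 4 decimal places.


eta = -1.36 + 0.62 * 1 = -0.7400.
mu = exp(-0.7400) = 0.4771.

0.4771


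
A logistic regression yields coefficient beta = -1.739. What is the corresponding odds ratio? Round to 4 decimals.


exp(-1.739) = 0.1757.
So the odds ratio is 0.1757.

0.1757


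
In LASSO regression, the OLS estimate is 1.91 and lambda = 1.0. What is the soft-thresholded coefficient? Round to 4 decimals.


|beta_OLS| = 1.91.
lambda = 1.0.
Since |beta| > lambda, coefficient = sign(beta)*(|beta| - lambda) = 0.9100.
Result = 0.9100.

0.9100


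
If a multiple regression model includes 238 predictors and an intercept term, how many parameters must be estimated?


Total coefficients = number of predictors + 1 (for the intercept).
= 238 + 1 = 239.

239


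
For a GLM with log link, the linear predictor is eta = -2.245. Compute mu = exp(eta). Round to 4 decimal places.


mu = exp(eta) = exp(-2.245).
= 0.1059.

0.1059


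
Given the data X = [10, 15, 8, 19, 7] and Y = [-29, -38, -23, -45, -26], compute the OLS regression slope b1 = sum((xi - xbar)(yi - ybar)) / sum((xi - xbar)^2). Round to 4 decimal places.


Calculate xbar = 11.8000, ybar = -32.2000.
S_xx = 102.8000, S_xy = -181.2000.
Using b1 = S_xy / S_xx = -181.2000 / 102.8000, we get b1 = -1.7626.

-1.7626


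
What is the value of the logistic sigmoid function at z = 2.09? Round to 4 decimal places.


Compute exp(-2.0900) = 0.1237.
Sigmoid = 1 / (1 + 0.1237) = 1 / 1.1237 = 0.8899.

0.8899


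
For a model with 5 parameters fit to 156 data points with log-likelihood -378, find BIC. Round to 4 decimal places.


k * ln(n) = 5 * ln(156) = 5 * 5.049856 = 25.249280.
-2 * loglik = -2 * (-378) = 756.
BIC = 25.249280 + 756 = 781.249280, which rounds to 781.2493.

781.2493


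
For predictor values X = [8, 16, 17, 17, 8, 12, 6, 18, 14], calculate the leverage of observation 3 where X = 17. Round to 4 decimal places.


Mean of X: xbar = 12.8889.
SXX = 166.8889.
For X = 17: h = 1/9 + (17 - 12.8889)^2/166.8889 = 0.2124.

0.2124


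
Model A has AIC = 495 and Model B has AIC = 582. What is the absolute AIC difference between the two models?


Absolute difference = |495 - 582| = 87.
The model with lower AIC (A) is preferred.

87


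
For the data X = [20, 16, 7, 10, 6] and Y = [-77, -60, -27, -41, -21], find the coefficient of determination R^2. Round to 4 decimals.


The fitted line is Y = 0.2887 + -3.8550*X.
SSres = 12.9544, SStot = 2164.8000.
R^2 = 1 - SSres/SStot = 0.9940.

0.9940


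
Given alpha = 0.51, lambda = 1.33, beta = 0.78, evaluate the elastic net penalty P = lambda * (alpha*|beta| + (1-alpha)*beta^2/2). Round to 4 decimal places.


L1 component = 0.51 * |0.78| = 0.3978.
L2 component = 0.49 * 0.78^2 / 2 = 0.1491.
Penalty = 1.33 * (0.3978 + 0.1491) = 1.33 * 0.5469 = 0.7273.

0.7273


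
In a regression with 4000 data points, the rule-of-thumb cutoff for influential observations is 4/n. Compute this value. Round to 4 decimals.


Using the rule of thumb:
Threshold = 4 / 4000 = 0.0010.

0.0010


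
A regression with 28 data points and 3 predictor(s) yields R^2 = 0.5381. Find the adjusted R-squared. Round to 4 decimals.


Adjusted R^2 = 1 - (1 - R^2) * (n-1)/(n-p-1).
(1 - R^2) = 0.4619.
(n-1)/(n-p-1) = 27/24.
(1 - R^2) * (n-1) = 0.4619 * 27 = 12.4713.
Divide by (n-p-1): 12.4713 / 24 = 0.5196.
Adj R^2 = 1 - 0.5196 = 0.4804.

0.4804


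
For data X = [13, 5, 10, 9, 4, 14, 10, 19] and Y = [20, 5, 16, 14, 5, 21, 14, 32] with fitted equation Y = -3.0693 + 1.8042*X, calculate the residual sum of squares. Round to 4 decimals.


Predicted values from Y = -3.0693 + 1.8042*X.
Residuals: [-0.3853, -0.9517, 1.0273, 0.8315, 0.8525, -1.1895, -0.9727, 0.7895].
SSres = 6.5120.

6.5120


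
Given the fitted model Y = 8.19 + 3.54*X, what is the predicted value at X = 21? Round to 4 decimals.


Substitute X = 21 into the equation:
Y = 8.19 + 3.54 * 21 = 8.19 + 74.3400 = 82.5300.

82.5300


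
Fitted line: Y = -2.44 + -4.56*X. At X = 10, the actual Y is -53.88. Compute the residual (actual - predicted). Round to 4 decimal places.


Fitted value at X = 10 is yhat = -2.44 + -4.56*10 = -48.0400.
Residual = -53.88 - -48.0400 = -5.8400.

-5.8400


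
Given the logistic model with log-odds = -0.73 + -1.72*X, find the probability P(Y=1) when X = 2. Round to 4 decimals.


Compute z = -0.73 + (-1.72)(2) = -4.1700.
exp(-z) = 64.7155.
P = 1/(1 + 64.7155) = 0.0152.

0.0152


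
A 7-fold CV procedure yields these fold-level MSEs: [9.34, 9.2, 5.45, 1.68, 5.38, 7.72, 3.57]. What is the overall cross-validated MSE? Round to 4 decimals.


Sum of fold MSEs = 42.3400.
Average = 42.3400 / 7 = 6.0486.

6.0486


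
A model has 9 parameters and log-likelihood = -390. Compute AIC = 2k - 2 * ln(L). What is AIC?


AIC = 2*9 - 2*(-390).
= 18 + 780 = 798.

798


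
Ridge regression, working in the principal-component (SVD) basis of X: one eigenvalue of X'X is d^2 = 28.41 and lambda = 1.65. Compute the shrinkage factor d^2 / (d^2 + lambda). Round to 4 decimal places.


d^2 + lambda = 28.41 + 1.65 = 30.0600.
Shrinkage factor = 28.41/30.0600 = 0.9451.

0.9451


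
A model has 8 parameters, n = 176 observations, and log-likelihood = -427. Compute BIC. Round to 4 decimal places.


Compute k*ln(n) = 8*ln(176) = 8*5.170484 = 41.363872.
Then -2*loglik = 854.
BIC = 41.363872 + 854 = 895.363872, which rounds to 895.3639.

895.3639


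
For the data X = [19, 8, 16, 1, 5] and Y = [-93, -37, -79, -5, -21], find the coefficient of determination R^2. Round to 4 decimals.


The fitted line is Y = 2.0000 + -5.0000*X.
SSres = 10.0000, SStot = 5680.0000.
R^2 = 1 - SSres/SStot = 0.9982.

0.9982


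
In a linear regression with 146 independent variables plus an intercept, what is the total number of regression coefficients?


Each predictor gets one coefficient, plus one intercept.
Total parameters = 146 + 1 = 147.

147


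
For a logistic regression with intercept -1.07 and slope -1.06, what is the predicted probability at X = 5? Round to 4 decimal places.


Compute z = -1.07 + (-1.06)(5) = -6.3700.
exp(-z) = 584.0578.
P = 1/(1 + 584.0578) = 0.0017.

0.0017


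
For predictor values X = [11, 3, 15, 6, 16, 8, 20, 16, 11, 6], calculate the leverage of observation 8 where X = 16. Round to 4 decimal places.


n = 10, xbar = 11.2000.
SXX = sum((xi - xbar)^2) = 269.6000.
h = 1/10 + (16 - 11.2000)^2 / 269.6000 = 0.1855.

0.1855


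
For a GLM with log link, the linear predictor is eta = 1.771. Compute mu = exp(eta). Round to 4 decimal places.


mu = exp(eta) = exp(1.771).
= 5.8767.

5.8767


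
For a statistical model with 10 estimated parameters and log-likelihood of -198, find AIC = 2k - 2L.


AIC = 2*10 - 2*(-198).
= 20 + 396 = 416.

416


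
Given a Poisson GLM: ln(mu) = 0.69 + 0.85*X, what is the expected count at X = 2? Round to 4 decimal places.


Linear predictor: eta = 0.69 + (0.85)(2) = 2.3900.
Expected count: mu = exp(2.3900) = 10.9135.

10.9135


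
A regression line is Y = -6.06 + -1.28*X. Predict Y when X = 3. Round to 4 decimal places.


Plug X = 3 into Y = -6.06 + -1.28*X:
Y = -6.06 + -3.8400 = -9.9000.

-9.9000


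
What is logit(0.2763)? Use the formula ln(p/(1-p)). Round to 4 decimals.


1 - p = 0.7237.
p/(1-p) = 0.3818.
logit = ln(0.3818) = -0.9629.

-0.9629


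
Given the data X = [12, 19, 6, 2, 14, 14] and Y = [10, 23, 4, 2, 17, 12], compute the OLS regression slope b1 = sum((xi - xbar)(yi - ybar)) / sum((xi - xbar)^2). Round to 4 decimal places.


Calculate xbar = 11.1667, ybar = 11.3333.
S_xx = 188.8333, S_xy = 231.6667.
Using b1 = S_xy / S_xx = 231.6667 / 188.8333, we get b1 = 1.2268.

1.2268


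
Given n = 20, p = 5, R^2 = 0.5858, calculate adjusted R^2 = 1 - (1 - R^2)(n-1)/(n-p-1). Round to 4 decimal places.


Adjusted R^2 = 1 - (1 - R^2) * (n-1)/(n-p-1).
(1 - R^2) = 0.4142.
(n-1)/(n-p-1) = 19/14.
(1 - R^2) * (n-1) = 0.4142 * 19 = 7.8698.
Divide by (n-p-1): 7.8698 / 14 = 0.5621.
Adj R^2 = 1 - 0.5621 = 0.4379.

0.4379


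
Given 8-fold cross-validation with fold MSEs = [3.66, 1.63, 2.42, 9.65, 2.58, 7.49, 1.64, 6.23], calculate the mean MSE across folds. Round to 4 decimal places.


Sum of fold MSEs = 35.3000.
Average = 35.3000 / 8 = 4.4125.

4.4125


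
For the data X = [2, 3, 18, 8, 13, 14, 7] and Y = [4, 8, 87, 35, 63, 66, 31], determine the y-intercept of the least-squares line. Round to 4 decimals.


The slope is b1 = 5.2405.
Sample means are xbar = 9.2857 and ybar = 42.0000.
Intercept: b0 = 42.0000 - (5.2405)(9.2857) = -6.6622.

-6.6622


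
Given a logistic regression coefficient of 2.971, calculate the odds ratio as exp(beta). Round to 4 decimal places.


exp(2.971) = 19.5114.
So the odds ratio is 19.5114.

19.5114


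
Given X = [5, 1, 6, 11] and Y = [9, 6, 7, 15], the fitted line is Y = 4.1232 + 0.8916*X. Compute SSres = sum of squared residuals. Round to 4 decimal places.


For each point, residual = actual - predicted.
Residuals: [0.4188, 0.9852, -2.4728, 1.0692].
Sum of squared residuals = 8.4039.

8.4039


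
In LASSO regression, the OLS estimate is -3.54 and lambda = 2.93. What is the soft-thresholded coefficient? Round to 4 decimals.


Check: |-3.54| = 3.54 vs lambda = 2.93.
Since |beta| > lambda, coefficient = sign(beta)*(|beta| - lambda) = -0.6100.
Soft-thresholded coefficient = -0.6100.

-0.6100


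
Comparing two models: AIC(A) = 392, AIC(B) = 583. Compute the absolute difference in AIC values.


Absolute difference = |392 - 583| = 191.
The model with lower AIC (A) is preferred.

191


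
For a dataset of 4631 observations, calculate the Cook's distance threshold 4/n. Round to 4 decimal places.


Cook's distance cutoff = 4/n = 4/4631.
= 0.0009.

0.0009


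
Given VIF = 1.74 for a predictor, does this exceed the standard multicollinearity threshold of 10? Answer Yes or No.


The threshold is 10.
VIF = 1.74 is < 10.
Multicollinearity indication: No.

No


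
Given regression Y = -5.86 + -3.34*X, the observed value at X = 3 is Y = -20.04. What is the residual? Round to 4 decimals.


Predicted = -5.86 + -3.34 * 3 = -15.8800.
Residual = -20.04 - -15.8800 = -4.1600.

-4.1600


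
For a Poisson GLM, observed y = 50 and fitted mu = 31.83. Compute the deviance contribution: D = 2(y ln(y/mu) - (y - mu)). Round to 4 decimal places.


First: ln(50/31.83) = 0.451614.
Then: 50 * 0.451614 = 22.580700.
y - mu = 50 - 31.83 = 18.17.
D = 2(22.580700 - 18.17) = 8.821400, which rounds to 8.8214.

8.8214


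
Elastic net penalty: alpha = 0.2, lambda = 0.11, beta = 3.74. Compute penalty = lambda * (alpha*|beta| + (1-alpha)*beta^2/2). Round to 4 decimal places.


alpha * |beta| = 0.2 * 3.74 = 0.7480.
(1-alpha) * beta^2/2 = 0.8 * 13.9876/2 = 5.5950.
Total = 0.11 * (0.7480 + 5.5950) = 0.6977.

0.6977


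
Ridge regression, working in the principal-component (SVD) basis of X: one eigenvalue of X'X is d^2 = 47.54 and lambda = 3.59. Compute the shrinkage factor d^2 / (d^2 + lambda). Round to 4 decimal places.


Denominator = d^2 + lambda = 47.54 + 3.59 = 51.1300.
Shrinkage = 47.54 / 51.1300 = 0.9298.

0.9298


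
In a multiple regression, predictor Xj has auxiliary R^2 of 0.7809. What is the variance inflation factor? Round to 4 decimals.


Denominator: 1 - 0.7809 = 0.2191.
VIF = 1 / 0.2191 = 4.5641.

4.5641


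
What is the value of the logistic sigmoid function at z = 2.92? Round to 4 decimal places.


Compute exp(-2.9200) = 0.0539.
Sigmoid = 1 / (1 + 0.0539) = 1 / 1.0539 = 0.9488.

0.9488


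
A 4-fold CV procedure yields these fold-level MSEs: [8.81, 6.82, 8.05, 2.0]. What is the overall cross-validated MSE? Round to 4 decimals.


Add all fold MSEs: 25.6800.
Divide by k = 4: 25.6800/4 = 6.4200.

6.4200


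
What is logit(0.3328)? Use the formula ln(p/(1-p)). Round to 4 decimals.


Compute the odds: 0.3328/0.6672 = 0.4988.
Take the natural log: ln(0.4988) = -0.6955.

-0.6955


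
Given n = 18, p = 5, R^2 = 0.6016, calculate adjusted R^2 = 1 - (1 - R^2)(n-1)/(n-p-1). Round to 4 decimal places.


Adjusted R^2 = 1 - (1 - R^2) * (n-1)/(n-p-1).
(1 - R^2) = 0.3984.
(n-1)/(n-p-1) = 17/12.
(1 - R^2) * (n-1) = 0.3984 * 17 = 6.7728.
Divide by (n-p-1): 6.7728 / 12 = 0.5644.
Adj R^2 = 1 - 0.5644 = 0.4356.

0.4356


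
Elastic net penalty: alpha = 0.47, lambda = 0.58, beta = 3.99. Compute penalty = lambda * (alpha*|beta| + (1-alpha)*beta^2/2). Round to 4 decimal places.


alpha * |beta| = 0.47 * 3.99 = 1.8753.
(1-alpha) * beta^2/2 = 0.53 * 15.9201/2 = 4.2188.
Total = 0.58 * (1.8753 + 4.2188) = 3.5346.

3.5346


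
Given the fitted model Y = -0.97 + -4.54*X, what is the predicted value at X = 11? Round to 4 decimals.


Plug X = 11 into Y = -0.97 + -4.54*X:
Y = -0.97 + -49.9400 = -50.9100.

-50.9100


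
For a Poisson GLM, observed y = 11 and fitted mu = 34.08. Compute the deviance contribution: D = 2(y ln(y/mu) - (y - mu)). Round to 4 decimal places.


Compute y*ln(y/mu) = 11*ln(11/34.08) = 11*-1.130815 = -12.438965.
y - mu = -23.08.
D = 2*(-12.438965 - (-23.08)) = 21.282070, which rounds to 21.2821.

21.2821
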